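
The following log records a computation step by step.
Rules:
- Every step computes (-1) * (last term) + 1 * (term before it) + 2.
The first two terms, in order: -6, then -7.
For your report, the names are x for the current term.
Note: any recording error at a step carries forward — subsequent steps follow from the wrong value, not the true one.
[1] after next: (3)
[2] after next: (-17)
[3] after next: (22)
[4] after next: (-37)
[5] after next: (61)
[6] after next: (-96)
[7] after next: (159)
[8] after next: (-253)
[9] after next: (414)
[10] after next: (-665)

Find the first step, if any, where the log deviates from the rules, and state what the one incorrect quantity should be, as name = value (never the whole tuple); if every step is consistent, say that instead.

step 2, x = -8

Recomputing the run from the initial state:
step 1: x = 3
step 2: x = -8
step 3: x = 13
step 4: x = -19
step 5: x = 34
step 6: x = -51
step 7: x = 87
step 8: x = -136
step 9: x = 225
step 10: x = -359
The first disagreement with the log is at step 2, where the value should be x = -8.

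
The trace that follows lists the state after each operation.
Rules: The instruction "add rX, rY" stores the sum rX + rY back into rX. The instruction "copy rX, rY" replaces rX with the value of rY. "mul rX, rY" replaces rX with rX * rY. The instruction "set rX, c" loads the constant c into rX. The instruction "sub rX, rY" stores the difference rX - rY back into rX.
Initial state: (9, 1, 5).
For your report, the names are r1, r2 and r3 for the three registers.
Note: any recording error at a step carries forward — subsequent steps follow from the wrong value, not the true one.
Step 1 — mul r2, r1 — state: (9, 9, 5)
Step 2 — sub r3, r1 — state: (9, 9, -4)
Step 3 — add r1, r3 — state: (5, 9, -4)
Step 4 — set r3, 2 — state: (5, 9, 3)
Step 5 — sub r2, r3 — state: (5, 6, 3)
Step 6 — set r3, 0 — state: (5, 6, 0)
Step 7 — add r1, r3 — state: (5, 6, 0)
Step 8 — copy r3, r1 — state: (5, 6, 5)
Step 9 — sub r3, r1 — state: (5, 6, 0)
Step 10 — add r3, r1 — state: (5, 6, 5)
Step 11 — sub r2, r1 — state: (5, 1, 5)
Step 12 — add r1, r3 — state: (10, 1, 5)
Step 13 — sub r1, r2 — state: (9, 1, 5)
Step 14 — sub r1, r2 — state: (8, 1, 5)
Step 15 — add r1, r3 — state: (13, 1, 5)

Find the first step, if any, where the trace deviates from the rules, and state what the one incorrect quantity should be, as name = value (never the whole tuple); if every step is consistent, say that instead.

Step 1: r2 = 1 * 9 = 9 — exactly as logged.
Step 2: r3 = 5 - 9 = -4 — matches.
Step 3: r1 = 9 + -4 = 5 — no discrepancy.
Step 4: r3 = 2 — this is not what the trace shows.
That makes step 4 the first incorrect line — r3 = 2 is what it should show.

step 4, r3 = 2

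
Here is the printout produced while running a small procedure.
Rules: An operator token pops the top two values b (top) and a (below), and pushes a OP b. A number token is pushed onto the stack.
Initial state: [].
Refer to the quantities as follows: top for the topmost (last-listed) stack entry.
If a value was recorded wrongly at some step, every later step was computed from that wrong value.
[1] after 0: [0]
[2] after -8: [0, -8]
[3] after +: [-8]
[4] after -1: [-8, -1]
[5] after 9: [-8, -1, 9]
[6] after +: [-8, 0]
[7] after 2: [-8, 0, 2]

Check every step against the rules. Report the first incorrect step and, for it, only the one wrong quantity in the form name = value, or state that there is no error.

step 6, top = 8

Recomputing the run from the initial state:
step 1: [0]
step 2: [0, -8]
step 3: [-8]
step 4: [-8, -1]
step 5: [-8, -1, 9]
step 6: [-8, 8]
step 7: [-8, 8, 2]
The first disagreement with the printout is at step 6, where the value should be top = 8.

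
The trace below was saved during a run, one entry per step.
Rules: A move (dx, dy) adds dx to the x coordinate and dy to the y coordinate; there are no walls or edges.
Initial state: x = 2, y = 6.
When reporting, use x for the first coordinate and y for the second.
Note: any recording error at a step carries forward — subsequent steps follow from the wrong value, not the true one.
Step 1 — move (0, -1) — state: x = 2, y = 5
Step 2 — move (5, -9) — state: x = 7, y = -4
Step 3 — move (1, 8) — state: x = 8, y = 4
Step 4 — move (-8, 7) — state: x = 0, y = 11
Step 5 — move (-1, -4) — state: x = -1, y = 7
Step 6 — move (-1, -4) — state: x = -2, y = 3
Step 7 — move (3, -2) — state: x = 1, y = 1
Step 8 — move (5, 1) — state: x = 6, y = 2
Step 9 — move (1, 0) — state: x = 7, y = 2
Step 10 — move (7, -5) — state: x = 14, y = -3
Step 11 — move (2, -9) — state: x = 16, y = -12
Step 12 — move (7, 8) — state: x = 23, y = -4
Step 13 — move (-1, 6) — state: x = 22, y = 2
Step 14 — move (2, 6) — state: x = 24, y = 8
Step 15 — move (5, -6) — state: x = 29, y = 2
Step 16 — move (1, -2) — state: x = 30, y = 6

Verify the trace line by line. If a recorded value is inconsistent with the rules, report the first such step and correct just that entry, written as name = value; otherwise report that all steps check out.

step 16, y = 0

step 1: x = 2 + (0) = 2, y = 6 + (-1) = 5 -> no discrepancy
step 2: x = 2 + (5) = 7, y = 5 + (-9) = -4 -> matches
step 3: x = 7 + (1) = 8, y = -4 + (8) = 4 -> consistent with the trace
step 4: x = 8 + (-8) = 0, y = 4 + (7) = 11 -> verified
step 5: x = 0 + (-1) = -1, y = 11 + (-4) = 7 -> same as recorded
step 6: x = -1 + (-1) = -2, y = 7 + (-4) = 3 -> matches
step 7: x = -2 + (3) = 1, y = 3 + (-2) = 1 -> same as recorded
step 8: x = 1 + (5) = 6, y = 1 + (1) = 2 -> agrees with the trace
step 9: x = 6 + (1) = 7, y = 2 + (0) = 2 -> same as recorded
step 10: x = 7 + (7) = 14, y = 2 + (-5) = -3 -> same as recorded
step 11: x = 14 + (2) = 16, y = -3 + (-9) = -12 -> no discrepancy
step 12: x = 16 + (7) = 23, y = -12 + (8) = -4 -> agrees with the trace
step 13: x = 23 + (-1) = 22, y = -4 + (6) = 2 -> agrees with the trace
step 14: x = 22 + (2) = 24, y = 2 + (6) = 8 -> same as recorded
step 15: x = 24 + (5) = 29, y = 8 + (-6) = 2 -> in agreement
step 16: x = 29 + (1) = 30, y = 2 + (-2) = 0 -> the trace disagrees here
Conclusion: step 16 carries the first error; the entry should be y = 0.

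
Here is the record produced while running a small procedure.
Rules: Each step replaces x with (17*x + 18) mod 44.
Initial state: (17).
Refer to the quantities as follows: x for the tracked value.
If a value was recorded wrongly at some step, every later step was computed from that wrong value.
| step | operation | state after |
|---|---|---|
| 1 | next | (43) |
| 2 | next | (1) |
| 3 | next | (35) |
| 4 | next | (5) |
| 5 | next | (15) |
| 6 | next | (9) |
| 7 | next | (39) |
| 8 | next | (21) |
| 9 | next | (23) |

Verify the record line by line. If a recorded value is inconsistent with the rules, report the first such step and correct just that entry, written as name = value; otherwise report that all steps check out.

Step 1: x = (17*17 + 18) mod 44 = 43 — confirmed correct.
Step 2: x = (17*43 + 18) mod 44 = 1 — verified.
Step 3: x = (17*1 + 18) mod 44 = 35 — confirmed correct.
Step 4: x = (17*35 + 18) mod 44 = 41 — a discrepancy with the record.
That makes step 4 the first incorrect line — x = 41 is what it should show.

step 4, x = 41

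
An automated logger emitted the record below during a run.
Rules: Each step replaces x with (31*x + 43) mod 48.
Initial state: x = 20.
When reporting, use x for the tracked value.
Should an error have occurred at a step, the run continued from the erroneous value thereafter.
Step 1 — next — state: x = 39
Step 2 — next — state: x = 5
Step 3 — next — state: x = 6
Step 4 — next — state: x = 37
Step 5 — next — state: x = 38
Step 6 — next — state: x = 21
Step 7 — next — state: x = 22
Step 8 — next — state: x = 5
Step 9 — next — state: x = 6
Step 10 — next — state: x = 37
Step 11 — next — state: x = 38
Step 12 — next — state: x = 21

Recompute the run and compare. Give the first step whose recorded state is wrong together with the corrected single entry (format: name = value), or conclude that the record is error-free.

step 2, x = 4

Recomputing the run from the initial state:
step 1: x = 39
step 2: x = 4
step 3: x = 23
step 4: x = 36
step 5: x = 7
step 6: x = 20
step 7: x = 39
step 8: x = 4
step 9: x = 23
step 10: x = 36
step 11: x = 7
step 12: x = 20
The first disagreement with the record is at step 2, where the value should be x = 4.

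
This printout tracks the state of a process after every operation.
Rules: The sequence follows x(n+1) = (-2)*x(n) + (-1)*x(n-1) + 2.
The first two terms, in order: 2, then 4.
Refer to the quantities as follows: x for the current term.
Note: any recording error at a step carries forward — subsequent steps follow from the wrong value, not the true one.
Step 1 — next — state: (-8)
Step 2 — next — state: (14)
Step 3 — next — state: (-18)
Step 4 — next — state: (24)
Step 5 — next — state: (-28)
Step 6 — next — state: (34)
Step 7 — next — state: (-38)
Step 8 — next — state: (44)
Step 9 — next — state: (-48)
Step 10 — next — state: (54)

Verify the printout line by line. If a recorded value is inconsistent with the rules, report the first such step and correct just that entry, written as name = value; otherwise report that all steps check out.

no error

step 1: x = -2*(4) + (-1)*(2) + (2) = -8 -> no discrepancy
step 2: x = -2*(-8) + (-1)*(4) + (2) = 14 -> consistent with the printout
step 3: x = -2*(14) + (-1)*(-8) + (2) = -18 -> agrees with the printout
step 4: x = -2*(-18) + (-1)*(14) + (2) = 24 -> confirmed correct
step 5: x = -2*(24) + (-1)*(-18) + (2) = -28 -> checks out
step 6: x = -2*(-28) + (-1)*(24) + (2) = 34 -> verified
step 7: x = -2*(34) + (-1)*(-28) + (2) = -38 -> confirmed correct
step 8: x = -2*(-38) + (-1)*(34) + (2) = 44 -> in agreement
step 9: x = -2*(44) + (-1)*(-38) + (2) = -48 -> consistent with the printout
step 10: x = -2*(-48) + (-1)*(44) + (2) = 54 -> checks out
No step deviates from the rules.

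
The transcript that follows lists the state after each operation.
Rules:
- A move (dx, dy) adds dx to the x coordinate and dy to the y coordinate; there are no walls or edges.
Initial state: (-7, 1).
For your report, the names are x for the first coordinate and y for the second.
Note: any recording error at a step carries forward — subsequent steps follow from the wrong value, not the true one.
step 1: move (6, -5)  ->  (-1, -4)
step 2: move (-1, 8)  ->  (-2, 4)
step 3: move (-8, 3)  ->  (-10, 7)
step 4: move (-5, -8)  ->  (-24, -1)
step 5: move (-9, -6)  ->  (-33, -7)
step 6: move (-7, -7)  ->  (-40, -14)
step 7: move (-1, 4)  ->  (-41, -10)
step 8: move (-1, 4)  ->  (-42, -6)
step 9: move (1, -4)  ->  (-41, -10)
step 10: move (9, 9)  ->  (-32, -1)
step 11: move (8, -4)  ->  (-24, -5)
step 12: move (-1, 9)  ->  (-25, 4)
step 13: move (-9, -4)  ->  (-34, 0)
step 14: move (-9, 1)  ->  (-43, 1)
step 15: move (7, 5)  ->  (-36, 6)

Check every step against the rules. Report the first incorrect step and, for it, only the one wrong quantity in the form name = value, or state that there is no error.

Step 1: x = -7 + (6) = -1, y = 1 + (-5) = -4 — no discrepancy.
Step 2: x = -1 + (-1) = -2, y = -4 + (8) = 4 — matches.
Step 3: x = -2 + (-8) = -10, y = 4 + (3) = 7 — confirmed correct.
Step 4: x = -10 + (-5) = -15, y = 7 + (-8) = -1 — the recorded entry deviates here.
First deviation found at step 4; the corrected entry is x = -15.

step 4, x = -15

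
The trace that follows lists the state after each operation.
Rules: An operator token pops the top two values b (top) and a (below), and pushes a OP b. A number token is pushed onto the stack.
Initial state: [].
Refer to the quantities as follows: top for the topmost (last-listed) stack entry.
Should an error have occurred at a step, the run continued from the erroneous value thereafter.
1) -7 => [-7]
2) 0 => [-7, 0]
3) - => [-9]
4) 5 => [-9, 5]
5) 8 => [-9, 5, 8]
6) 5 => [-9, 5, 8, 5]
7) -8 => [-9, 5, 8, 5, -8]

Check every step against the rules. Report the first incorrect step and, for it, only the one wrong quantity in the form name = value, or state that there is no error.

step 3, top = -7

Step 1: push -7: top = -7 — exactly as logged.
Step 2: push 0: top = 0 — checks out.
Step 3: -7 - 0 = -7 — the recorded entry deviates here.
That makes step 3 the first incorrect line — top = -7 is what it should show.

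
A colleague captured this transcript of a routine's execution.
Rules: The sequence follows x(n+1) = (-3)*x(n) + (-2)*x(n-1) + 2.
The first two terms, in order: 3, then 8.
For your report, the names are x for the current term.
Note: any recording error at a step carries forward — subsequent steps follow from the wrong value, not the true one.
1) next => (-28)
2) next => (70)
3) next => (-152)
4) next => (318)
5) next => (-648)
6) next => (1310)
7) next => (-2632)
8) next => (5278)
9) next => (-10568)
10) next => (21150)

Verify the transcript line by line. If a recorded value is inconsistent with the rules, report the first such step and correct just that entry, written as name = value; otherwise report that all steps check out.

step 1: x = -3*(8) + (-2)*(3) + (2) = -28 -> same as recorded
step 2: x = -3*(-28) + (-2)*(8) + (2) = 70 -> consistent with the transcript
step 3: x = -3*(70) + (-2)*(-28) + (2) = -152 -> confirmed correct
step 4: x = -3*(-152) + (-2)*(70) + (2) = 318 -> confirmed correct
step 5: x = -3*(318) + (-2)*(-152) + (2) = -648 -> in agreement
step 6: x = -3*(-648) + (-2)*(318) + (2) = 1310 -> exactly as logged
step 7: x = -3*(1310) + (-2)*(-648) + (2) = -2632 -> no discrepancy
step 8: x = -3*(-2632) + (-2)*(1310) + (2) = 5278 -> checks out
step 9: x = -3*(5278) + (-2)*(-2632) + (2) = -10568 -> agrees with the transcript
step 10: x = -3*(-10568) + (-2)*(5278) + (2) = 21150 -> same as recorded
The whole run recomputes cleanly — no discrepancies.

no error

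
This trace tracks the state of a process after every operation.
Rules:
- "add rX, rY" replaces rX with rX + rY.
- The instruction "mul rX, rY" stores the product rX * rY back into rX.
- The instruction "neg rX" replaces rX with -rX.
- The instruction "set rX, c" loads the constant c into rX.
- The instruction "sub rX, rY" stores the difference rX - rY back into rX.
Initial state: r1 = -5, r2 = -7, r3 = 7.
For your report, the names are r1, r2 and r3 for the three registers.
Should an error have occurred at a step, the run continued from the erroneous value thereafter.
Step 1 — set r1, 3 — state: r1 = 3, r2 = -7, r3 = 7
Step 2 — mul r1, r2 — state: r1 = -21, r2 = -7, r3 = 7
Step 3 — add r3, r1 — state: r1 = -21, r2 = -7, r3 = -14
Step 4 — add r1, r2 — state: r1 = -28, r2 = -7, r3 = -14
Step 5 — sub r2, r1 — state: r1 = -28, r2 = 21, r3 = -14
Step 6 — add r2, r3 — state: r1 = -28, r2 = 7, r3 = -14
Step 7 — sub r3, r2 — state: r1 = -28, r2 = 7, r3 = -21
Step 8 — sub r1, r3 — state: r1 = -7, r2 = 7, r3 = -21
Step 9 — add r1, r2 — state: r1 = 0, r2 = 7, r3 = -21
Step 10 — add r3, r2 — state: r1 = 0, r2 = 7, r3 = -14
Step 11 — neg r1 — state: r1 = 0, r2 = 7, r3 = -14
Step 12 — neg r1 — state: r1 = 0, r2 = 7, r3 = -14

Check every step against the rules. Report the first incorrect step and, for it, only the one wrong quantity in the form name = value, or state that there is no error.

no error

Step 1: r1 = 3 — agrees with the trace.
Step 2: r1 = 3 * -7 = -21 — no discrepancy.
Step 3: r3 = 7 + -21 = -14 — verified.
Step 4: r1 = -21 + -7 = -28 — no discrepancy.
Step 5: r2 = -7 - -28 = 21 — in agreement.
Step 6: r2 = 21 + -14 = 7 — matches.
Step 7: r3 = -14 - 7 = -21 — exactly as logged.
Step 8: r1 = -28 - -21 = -7 — consistent with the trace.
Step 9: r1 = -7 + 7 = 0 — exactly as logged.
Step 10: r3 = -21 + 7 = -14 — same as recorded.
Step 11: r1 = -(0) = 0 — checks out.
Step 12: r1 = -(0) = 0 — no discrepancy.
All steps check out; nothing to correct.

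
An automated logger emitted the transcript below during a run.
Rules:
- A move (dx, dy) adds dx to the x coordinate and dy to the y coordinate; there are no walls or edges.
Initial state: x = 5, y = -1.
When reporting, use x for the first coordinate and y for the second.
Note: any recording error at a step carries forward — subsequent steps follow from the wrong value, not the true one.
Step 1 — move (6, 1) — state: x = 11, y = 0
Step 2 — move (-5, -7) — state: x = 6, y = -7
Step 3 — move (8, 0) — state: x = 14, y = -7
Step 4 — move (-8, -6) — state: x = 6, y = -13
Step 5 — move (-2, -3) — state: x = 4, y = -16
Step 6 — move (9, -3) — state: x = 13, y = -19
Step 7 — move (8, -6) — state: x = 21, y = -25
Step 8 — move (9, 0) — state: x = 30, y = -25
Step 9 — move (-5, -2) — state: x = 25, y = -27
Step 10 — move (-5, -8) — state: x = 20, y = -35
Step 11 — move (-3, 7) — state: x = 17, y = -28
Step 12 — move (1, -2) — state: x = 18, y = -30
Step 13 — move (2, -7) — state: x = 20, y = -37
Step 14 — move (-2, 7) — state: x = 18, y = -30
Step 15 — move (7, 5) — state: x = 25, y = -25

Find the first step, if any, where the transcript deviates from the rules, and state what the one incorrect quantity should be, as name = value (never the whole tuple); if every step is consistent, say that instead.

Step 1: x = 5 + (6) = 11, y = -1 + (1) = 0 — matches.
Step 2: x = 11 + (-5) = 6, y = 0 + (-7) = -7 — exactly as logged.
Step 3: x = 6 + (8) = 14, y = -7 + (0) = -7 — exactly as logged.
Step 4: x = 14 + (-8) = 6, y = -7 + (-6) = -13 — in agreement.
Step 5: x = 6 + (-2) = 4, y = -13 + (-3) = -16 — in agreement.
Step 6: x = 4 + (9) = 13, y = -16 + (-3) = -19 — in agreement.
Step 7: x = 13 + (8) = 21, y = -19 + (-6) = -25 — checks out.
Step 8: x = 21 + (9) = 30, y = -25 + (0) = -25 — consistent with the transcript.
Step 9: x = 30 + (-5) = 25, y = -25 + (-2) = -27 — consistent with the transcript.
Step 10: x = 25 + (-5) = 20, y = -27 + (-8) = -35 — matches.
Step 11: x = 20 + (-3) = 17, y = -35 + (7) = -28 — matches.
Step 12: x = 17 + (1) = 18, y = -28 + (-2) = -30 — exactly as logged.
Step 13: x = 18 + (2) = 20, y = -30 + (-7) = -37 — exactly as logged.
Step 14: x = 20 + (-2) = 18, y = -37 + (7) = -30 — matches.
Step 15: x = 18 + (7) = 25, y = -30 + (5) = -25 — in agreement.
All steps check out; nothing to correct.

no error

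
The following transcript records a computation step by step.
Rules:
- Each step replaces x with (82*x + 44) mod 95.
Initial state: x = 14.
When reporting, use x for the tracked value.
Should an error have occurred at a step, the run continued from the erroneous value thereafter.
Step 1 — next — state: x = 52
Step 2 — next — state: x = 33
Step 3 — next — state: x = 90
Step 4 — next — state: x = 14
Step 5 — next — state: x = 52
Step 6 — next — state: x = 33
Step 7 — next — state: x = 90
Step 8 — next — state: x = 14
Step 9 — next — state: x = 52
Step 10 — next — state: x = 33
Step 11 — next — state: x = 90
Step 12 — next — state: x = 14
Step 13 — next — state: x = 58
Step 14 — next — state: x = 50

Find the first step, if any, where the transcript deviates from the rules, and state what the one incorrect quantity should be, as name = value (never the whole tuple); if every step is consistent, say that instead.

Recomputing the run from the initial state:
step 1: x = 52
step 2: x = 33
step 3: x = 90
step 4: x = 14
step 5: x = 52
step 6: x = 33
step 7: x = 90
step 8: x = 14
step 9: x = 52
step 10: x = 33
step 11: x = 90
step 12: x = 14
step 13: x = 52
step 14: x = 33
The first disagreement with the transcript is at step 13, where the value should be x = 52.

step 13, x = 52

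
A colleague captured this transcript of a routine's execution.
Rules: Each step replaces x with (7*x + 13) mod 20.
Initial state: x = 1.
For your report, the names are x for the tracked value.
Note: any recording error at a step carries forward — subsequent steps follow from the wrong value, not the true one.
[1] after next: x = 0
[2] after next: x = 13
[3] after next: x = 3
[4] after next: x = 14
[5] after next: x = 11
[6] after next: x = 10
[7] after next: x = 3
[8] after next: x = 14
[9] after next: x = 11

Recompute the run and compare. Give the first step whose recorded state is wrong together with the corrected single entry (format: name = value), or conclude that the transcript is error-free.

step 3, x = 4

Recomputing the run from the initial state:
step 1: x = 0
step 2: x = 13
step 3: x = 4
step 4: x = 1
step 5: x = 0
step 6: x = 13
step 7: x = 4
step 8: x = 1
step 9: x = 0
The first disagreement with the transcript is at step 3, where the value should be x = 4.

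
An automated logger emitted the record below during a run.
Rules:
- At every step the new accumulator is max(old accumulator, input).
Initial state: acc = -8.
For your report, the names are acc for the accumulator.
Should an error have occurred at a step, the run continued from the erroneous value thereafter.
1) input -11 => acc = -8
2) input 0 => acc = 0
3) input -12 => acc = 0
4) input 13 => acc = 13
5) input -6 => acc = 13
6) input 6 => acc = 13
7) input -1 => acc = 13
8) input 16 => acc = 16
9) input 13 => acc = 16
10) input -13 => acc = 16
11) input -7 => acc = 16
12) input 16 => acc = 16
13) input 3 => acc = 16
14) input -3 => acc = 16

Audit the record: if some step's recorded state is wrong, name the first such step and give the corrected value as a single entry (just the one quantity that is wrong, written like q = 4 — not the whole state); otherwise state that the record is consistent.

Recomputing the run from the initial state:
step 1: acc = -8
step 2: acc = 0
step 3: acc = 0
step 4: acc = 13
step 5: acc = 13
step 6: acc = 13
step 7: acc = 13
step 8: acc = 16
step 9: acc = 16
step 10: acc = 16
step 11: acc = 16
step 12: acc = 16
step 13: acc = 16
step 14: acc = 16
This matches the record at every step.

no error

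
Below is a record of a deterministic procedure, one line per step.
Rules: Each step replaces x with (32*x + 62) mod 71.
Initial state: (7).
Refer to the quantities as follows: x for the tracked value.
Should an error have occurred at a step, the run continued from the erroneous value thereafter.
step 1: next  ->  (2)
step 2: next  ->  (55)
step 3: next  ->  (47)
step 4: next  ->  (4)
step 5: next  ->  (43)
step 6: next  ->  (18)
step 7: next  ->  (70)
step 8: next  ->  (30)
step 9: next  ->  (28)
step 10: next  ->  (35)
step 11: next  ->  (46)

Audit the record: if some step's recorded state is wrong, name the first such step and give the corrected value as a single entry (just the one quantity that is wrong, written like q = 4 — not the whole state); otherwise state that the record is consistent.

step 5, x = 48

1. x = (32*7 + 62) mod 71 = 2 (exactly as logged)
2. x = (32*2 + 62) mod 71 = 55 (agrees with the record)
3. x = (32*55 + 62) mod 71 = 47 (same as recorded)
4. x = (32*47 + 62) mod 71 = 4 (exactly as logged)
5. x = (32*4 + 62) mod 71 = 48 (first mismatch against the record)
The audit stops at step 5: the recorded entry is wrong and should be x = 48.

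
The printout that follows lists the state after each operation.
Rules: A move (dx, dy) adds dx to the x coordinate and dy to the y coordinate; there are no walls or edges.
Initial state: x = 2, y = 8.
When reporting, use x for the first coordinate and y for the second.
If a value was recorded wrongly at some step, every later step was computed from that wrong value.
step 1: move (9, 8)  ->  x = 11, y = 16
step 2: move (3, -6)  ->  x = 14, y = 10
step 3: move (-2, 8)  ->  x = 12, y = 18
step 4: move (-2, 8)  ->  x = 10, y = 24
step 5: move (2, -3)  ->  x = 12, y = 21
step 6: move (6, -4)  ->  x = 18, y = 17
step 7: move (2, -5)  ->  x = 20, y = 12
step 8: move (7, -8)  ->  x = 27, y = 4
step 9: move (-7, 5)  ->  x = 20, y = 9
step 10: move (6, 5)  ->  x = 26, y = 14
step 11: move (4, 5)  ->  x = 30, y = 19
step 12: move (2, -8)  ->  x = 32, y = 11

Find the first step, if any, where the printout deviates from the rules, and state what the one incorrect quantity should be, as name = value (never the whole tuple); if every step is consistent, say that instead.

Recomputing the run from the initial state:
step 1: x = 11, y = 16
step 2: x = 14, y = 10
step 3: x = 12, y = 18
step 4: x = 10, y = 26
step 5: x = 12, y = 23
step 6: x = 18, y = 19
step 7: x = 20, y = 14
step 8: x = 27, y = 6
step 9: x = 20, y = 11
step 10: x = 26, y = 16
step 11: x = 30, y = 21
step 12: x = 32, y = 13
The first disagreement with the printout is at step 4, where the value should be y = 26.

step 4, y = 26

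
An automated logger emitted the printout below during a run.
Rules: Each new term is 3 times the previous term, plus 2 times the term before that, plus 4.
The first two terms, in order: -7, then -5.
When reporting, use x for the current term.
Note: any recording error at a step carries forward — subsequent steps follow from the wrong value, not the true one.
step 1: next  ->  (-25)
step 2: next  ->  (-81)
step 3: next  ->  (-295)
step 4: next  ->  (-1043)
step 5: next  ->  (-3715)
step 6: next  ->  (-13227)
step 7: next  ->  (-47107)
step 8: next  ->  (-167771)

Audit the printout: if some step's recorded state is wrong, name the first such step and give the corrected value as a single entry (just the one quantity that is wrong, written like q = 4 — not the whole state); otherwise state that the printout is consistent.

Recomputing the run from the initial state:
step 1: x = -25
step 2: x = -81
step 3: x = -289
step 4: x = -1025
step 5: x = -3649
step 6: x = -12993
step 7: x = -46273
step 8: x = -164801
The first disagreement with the printout is at step 3, where the value should be x = -289.

step 3, x = -289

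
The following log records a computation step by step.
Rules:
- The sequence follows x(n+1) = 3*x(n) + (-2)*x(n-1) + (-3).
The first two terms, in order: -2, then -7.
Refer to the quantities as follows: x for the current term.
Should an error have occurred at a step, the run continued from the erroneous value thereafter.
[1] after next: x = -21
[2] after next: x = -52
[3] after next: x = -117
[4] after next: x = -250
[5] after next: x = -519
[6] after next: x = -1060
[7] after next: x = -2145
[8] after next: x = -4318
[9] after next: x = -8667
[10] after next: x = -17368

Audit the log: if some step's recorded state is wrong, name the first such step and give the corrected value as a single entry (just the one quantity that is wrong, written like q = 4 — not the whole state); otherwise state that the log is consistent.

step 1, x = -20

1. x = 3*(-7) + (-2)*(-2) + (-3) = -20 (the log disagrees here)
That makes step 1 the first incorrect line — x = -20 is what it should show.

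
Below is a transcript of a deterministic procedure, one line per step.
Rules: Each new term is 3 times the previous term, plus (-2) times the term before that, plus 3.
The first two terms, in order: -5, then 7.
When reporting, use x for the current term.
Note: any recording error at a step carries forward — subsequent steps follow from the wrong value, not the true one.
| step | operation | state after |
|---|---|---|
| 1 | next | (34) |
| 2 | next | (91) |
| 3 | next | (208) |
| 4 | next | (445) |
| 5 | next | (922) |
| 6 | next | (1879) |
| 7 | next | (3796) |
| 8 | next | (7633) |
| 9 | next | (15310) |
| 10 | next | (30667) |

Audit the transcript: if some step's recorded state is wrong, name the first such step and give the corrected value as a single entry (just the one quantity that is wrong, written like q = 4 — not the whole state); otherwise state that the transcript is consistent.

no error

1. x = 3*(7) + (-2)*(-5) + (3) = 34 (no discrepancy)
2. x = 3*(34) + (-2)*(7) + (3) = 91 (in agreement)
3. x = 3*(91) + (-2)*(34) + (3) = 208 (same as recorded)
4. x = 3*(208) + (-2)*(91) + (3) = 445 (matches)
5. x = 3*(445) + (-2)*(208) + (3) = 922 (agrees with the transcript)
6. x = 3*(922) + (-2)*(445) + (3) = 1879 (exactly as logged)
7. x = 3*(1879) + (-2)*(922) + (3) = 3796 (agrees with the transcript)
8. x = 3*(3796) + (-2)*(1879) + (3) = 7633 (no discrepancy)
9. x = 3*(7633) + (-2)*(3796) + (3) = 15310 (exactly as logged)
10. x = 3*(15310) + (-2)*(7633) + (3) = 30667 (matches)
Nothing is out of place; the run is error-free.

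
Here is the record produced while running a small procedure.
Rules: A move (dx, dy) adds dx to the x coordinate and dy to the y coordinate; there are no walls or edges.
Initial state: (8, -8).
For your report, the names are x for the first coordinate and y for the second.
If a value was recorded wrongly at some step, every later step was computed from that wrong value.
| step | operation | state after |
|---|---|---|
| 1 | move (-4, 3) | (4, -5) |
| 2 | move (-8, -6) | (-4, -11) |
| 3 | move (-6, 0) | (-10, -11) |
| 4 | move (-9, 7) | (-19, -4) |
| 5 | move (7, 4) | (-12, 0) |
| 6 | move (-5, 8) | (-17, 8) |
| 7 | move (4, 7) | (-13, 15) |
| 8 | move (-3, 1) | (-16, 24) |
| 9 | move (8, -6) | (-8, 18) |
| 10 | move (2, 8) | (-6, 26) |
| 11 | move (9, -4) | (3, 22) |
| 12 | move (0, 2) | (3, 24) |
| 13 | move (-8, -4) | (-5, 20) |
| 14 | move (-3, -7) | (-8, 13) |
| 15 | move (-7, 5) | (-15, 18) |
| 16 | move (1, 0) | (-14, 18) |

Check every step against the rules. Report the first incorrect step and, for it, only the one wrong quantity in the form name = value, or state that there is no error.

step 8, y = 16

Recomputing the run from the initial state:
step 1: x = 4, y = -5
step 2: x = -4, y = -11
step 3: x = -10, y = -11
step 4: x = -19, y = -4
step 5: x = -12, y = 0
step 6: x = -17, y = 8
step 7: x = -13, y = 15
step 8: x = -16, y = 16
step 9: x = -8, y = 10
step 10: x = -6, y = 18
step 11: x = 3, y = 14
step 12: x = 3, y = 16
step 13: x = -5, y = 12
step 14: x = -8, y = 5
step 15: x = -15, y = 10
step 16: x = -14, y = 10
The first disagreement with the record is at step 8, where the value should be y = 16.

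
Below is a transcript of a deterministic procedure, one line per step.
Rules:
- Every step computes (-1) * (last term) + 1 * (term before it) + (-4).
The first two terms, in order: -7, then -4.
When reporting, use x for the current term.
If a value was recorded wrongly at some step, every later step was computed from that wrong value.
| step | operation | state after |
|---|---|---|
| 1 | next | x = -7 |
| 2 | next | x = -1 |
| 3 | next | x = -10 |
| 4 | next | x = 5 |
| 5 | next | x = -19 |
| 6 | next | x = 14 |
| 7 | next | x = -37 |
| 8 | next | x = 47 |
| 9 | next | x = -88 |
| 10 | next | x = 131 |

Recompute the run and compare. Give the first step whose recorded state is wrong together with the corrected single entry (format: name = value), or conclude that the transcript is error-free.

step 6, x = 20

Recomputing the run from the initial state:
step 1: x = -7
step 2: x = -1
step 3: x = -10
step 4: x = 5
step 5: x = -19
step 6: x = 20
step 7: x = -43
step 8: x = 59
step 9: x = -106
step 10: x = 161
The first disagreement with the transcript is at step 6, where the value should be x = 20.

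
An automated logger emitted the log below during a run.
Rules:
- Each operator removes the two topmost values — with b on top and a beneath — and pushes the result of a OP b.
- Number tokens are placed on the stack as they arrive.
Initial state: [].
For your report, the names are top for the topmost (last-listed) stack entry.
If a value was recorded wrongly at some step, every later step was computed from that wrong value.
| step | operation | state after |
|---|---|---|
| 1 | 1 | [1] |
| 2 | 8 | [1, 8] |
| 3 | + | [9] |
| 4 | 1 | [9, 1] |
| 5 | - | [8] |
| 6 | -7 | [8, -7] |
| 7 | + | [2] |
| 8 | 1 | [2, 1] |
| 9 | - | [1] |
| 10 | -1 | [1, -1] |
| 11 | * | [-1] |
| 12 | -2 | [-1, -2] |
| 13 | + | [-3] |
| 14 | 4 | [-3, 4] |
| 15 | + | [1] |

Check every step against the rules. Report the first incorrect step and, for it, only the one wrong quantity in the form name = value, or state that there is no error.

Step 1: push 1: top = 1 — checks out.
Step 2: push 8: top = 8 — no discrepancy.
Step 3: 1 + 8 = 9 — checks out.
Step 4: push 1: top = 1 — consistent with the log.
Step 5: 9 - 1 = 8 — in agreement.
Step 6: push -7: top = -7 — verified.
Step 7: 8 + -7 = 1 — the entry is off here.
Step 7 is the first one off; corrected, top = 1.

step 7, top = 1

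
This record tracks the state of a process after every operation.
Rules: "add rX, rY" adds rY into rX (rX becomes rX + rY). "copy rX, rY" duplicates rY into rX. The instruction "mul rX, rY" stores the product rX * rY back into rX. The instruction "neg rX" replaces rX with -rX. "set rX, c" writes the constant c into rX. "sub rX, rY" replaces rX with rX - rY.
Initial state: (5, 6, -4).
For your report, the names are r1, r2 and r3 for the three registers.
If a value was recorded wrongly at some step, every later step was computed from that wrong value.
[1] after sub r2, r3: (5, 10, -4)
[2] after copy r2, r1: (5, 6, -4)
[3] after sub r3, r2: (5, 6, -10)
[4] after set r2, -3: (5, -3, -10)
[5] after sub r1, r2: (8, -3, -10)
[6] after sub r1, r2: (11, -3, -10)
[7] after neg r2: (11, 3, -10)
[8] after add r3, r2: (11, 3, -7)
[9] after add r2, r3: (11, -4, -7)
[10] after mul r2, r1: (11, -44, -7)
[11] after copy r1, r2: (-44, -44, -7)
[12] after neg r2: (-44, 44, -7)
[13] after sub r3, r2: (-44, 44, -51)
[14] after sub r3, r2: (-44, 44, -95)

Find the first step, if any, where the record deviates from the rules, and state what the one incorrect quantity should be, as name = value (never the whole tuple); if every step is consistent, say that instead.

step 2, r2 = 5

Recomputing the run from the initial state:
step 1: r1 = 5, r2 = 10, r3 = -4
step 2: r1 = 5, r2 = 5, r3 = -4
step 3: r1 = 5, r2 = 5, r3 = -9
step 4: r1 = 5, r2 = -3, r3 = -9
step 5: r1 = 8, r2 = -3, r3 = -9
step 6: r1 = 11, r2 = -3, r3 = -9
step 7: r1 = 11, r2 = 3, r3 = -9
step 8: r1 = 11, r2 = 3, r3 = -6
step 9: r1 = 11, r2 = -3, r3 = -6
step 10: r1 = 11, r2 = -33, r3 = -6
step 11: r1 = -33, r2 = -33, r3 = -6
step 12: r1 = -33, r2 = 33, r3 = -6
step 13: r1 = -33, r2 = 33, r3 = -39
step 14: r1 = -33, r2 = 33, r3 = -72
The first disagreement with the record is at step 2, where the value should be r2 = 5.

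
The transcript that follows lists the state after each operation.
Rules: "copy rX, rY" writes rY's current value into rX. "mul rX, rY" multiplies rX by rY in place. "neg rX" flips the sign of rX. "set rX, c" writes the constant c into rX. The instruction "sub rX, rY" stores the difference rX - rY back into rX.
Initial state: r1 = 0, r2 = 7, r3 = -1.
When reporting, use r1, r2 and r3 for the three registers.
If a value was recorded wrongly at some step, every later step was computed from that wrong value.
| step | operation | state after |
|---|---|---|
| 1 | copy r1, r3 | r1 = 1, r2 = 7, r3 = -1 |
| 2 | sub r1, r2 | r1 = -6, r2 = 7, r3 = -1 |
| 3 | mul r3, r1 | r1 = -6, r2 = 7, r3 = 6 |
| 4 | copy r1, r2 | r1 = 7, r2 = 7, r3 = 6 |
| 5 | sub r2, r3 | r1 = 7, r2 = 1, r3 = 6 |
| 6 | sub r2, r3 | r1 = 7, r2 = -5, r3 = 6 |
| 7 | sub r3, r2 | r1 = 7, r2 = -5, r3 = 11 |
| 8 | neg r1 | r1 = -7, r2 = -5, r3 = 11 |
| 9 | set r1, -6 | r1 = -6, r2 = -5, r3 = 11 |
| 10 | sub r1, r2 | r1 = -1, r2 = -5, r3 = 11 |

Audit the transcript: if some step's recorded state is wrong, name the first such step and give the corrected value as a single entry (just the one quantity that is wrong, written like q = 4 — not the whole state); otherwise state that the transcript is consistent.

step 1, r1 = -1

1. r1 = -1 (the recorded entry deviates here)
The earliest wrong entry is at step 1: it should read r1 = -1.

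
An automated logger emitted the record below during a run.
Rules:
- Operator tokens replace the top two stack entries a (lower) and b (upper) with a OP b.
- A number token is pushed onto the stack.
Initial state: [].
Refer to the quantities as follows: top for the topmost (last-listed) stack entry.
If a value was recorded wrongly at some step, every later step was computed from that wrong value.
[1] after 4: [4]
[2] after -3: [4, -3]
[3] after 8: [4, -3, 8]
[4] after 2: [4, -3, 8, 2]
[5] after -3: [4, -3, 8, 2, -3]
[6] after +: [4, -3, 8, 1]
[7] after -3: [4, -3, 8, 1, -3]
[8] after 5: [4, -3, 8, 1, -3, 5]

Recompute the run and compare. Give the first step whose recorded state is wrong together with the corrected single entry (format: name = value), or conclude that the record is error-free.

step 6, top = -1

Recomputing the run from the initial state:
step 1: [4]
step 2: [4, -3]
step 3: [4, -3, 8]
step 4: [4, -3, 8, 2]
step 5: [4, -3, 8, 2, -3]
step 6: [4, -3, 8, -1]
step 7: [4, -3, 8, -1, -3]
step 8: [4, -3, 8, -1, -3, 5]
The first disagreement with the record is at step 6, where the value should be top = -1.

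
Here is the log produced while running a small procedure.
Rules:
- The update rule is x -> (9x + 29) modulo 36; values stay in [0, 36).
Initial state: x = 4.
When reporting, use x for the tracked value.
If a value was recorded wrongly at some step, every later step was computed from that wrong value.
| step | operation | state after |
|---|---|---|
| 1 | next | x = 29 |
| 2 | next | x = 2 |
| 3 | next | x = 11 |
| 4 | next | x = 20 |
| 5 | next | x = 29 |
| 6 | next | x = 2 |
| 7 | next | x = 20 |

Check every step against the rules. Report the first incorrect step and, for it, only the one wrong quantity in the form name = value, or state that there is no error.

step 7, x = 11

Recomputing the run from the initial state:
step 1: x = 29
step 2: x = 2
step 3: x = 11
step 4: x = 20
step 5: x = 29
step 6: x = 2
step 7: x = 11
The first disagreement with the log is at step 7, where the value should be x = 11.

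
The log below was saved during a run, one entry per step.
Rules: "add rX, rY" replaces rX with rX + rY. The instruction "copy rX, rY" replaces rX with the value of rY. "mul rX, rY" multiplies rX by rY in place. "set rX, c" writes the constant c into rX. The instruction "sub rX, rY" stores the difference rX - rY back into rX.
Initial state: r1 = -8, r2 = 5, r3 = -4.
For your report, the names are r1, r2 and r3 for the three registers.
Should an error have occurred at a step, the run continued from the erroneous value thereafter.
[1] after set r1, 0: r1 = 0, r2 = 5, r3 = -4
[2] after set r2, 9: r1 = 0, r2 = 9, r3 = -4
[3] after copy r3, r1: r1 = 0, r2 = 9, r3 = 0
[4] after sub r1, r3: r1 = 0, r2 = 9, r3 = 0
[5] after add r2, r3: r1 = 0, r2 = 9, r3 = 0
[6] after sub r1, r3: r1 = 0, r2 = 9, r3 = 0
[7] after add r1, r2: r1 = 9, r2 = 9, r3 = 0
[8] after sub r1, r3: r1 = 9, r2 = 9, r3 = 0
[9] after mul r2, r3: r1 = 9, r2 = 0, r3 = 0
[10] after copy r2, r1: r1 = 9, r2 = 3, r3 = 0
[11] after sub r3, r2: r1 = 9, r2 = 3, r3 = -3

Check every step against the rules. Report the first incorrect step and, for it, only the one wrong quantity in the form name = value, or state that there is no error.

Recomputing the run from the initial state:
step 1: r1 = 0, r2 = 5, r3 = -4
step 2: r1 = 0, r2 = 9, r3 = -4
step 3: r1 = 0, r2 = 9, r3 = 0
step 4: r1 = 0, r2 = 9, r3 = 0
step 5: r1 = 0, r2 = 9, r3 = 0
step 6: r1 = 0, r2 = 9, r3 = 0
step 7: r1 = 9, r2 = 9, r3 = 0
step 8: r1 = 9, r2 = 9, r3 = 0
step 9: r1 = 9, r2 = 0, r3 = 0
step 10: r1 = 9, r2 = 9, r3 = 0
step 11: r1 = 9, r2 = 9, r3 = -9
The first disagreement with the log is at step 10, where the value should be r2 = 9.

step 10, r2 = 9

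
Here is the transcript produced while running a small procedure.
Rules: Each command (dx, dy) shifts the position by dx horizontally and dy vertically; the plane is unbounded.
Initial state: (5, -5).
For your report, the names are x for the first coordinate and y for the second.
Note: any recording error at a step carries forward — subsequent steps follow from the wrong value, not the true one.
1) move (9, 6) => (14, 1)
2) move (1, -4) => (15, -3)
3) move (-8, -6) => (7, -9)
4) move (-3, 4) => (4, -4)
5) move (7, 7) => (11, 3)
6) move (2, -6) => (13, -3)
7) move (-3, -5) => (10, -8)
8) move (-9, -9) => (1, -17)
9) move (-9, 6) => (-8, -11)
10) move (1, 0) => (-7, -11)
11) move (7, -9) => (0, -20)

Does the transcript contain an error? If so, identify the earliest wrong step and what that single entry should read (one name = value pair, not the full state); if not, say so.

step 4, y = -5

step 1: x = 5 + (9) = 14, y = -5 + (6) = 1 -> consistent with the transcript
step 2: x = 14 + (1) = 15, y = 1 + (-4) = -3 -> exactly as logged
step 3: x = 15 + (-8) = 7, y = -3 + (-6) = -9 -> consistent with the transcript
step 4: x = 7 + (-3) = 4, y = -9 + (4) = -5 -> the transcript has a different value
That makes step 4 the first incorrect line — y = -5 is what it should show.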